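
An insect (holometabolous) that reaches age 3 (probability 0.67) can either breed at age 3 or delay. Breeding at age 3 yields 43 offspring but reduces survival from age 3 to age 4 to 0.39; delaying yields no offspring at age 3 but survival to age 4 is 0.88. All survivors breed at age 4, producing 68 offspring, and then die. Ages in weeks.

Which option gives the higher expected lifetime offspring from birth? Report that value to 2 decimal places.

breed at age 3: R₀ = 0.67 × (43 + 0.39 × 68) = 0.67 × 69.5200 = 46.5784
delay to age 4: R₀ = 0.67 × (0.88 × 68) = 0.67 × 59.8400 = 40.0928
Higher: breed at age 3 (46.5784).

46.58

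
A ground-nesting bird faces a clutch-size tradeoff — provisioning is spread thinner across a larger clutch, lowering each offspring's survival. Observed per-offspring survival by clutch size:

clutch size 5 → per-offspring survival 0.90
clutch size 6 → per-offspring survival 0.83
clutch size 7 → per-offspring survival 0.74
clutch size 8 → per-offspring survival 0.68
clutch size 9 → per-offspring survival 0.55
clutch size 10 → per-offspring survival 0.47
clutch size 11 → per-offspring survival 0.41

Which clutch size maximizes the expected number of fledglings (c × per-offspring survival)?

8

Expected fledglings = c × s(c):
  c=5: 5 × 0.90 = 4.500
  c=6: 6 × 0.83 = 4.980
  c=7: 7 × 0.74 = 5.180
  c=8: 8 × 0.68 = 5.440
  c=9: 9 × 0.55 = 4.950
  c=10: 10 × 0.47 = 4.700
  c=11: 11 × 0.41 = 4.510
Maximum at c = 8 (5.440 fledglings).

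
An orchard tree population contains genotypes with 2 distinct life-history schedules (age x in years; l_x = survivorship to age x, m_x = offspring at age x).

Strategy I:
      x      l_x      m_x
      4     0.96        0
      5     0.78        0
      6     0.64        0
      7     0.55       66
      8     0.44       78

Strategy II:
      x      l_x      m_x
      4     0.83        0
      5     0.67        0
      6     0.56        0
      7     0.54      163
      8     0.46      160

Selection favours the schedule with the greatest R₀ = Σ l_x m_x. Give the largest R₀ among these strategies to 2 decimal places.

Strategy I: R₀ = 0.96×0 + 0.78×0 + 0.64×0 + 0.55×66 + 0.44×78 = 70.6200
Strategy II: R₀ = 0.83×0 + 0.67×0 + 0.56×0 + 0.54×163 + 0.46×160 = 161.6200
Highest R₀: strategy II with 161.6200.

161.62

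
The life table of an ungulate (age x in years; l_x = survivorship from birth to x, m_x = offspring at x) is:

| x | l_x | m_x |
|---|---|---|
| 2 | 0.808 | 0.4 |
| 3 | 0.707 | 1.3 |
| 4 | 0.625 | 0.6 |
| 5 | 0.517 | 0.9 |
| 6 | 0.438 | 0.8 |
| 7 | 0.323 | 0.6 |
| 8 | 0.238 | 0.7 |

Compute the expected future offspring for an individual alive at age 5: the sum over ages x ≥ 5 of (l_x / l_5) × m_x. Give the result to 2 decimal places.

l_5 = 0.517. Conditional survival from age 5 to x is l_x / l_5.
  x=5: (0.517/0.517) × 0.9 = 0.9000
  x=6: (0.438/0.517) × 0.8 = 0.6778
  x=7: (0.323/0.517) × 0.6 = 0.3749
  x=8: (0.238/0.517) × 0.7 = 0.3222
Sum = 0.9000 + 0.6778 + 0.3749 + 0.3222 = 2.2749

2.27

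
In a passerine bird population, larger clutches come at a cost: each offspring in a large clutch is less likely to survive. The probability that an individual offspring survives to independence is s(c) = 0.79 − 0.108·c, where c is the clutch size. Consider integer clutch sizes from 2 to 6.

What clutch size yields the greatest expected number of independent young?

Expected independent young = c × s(c):
  c=2: 2 × 0.574 = 1.148
  c=3: 3 × 0.466 = 1.398
  c=4: 4 × 0.358 = 1.432
  c=5: 5 × 0.250 = 1.250
  c=6: 6 × 0.142 = 0.852
Maximum at c = 4 (1.432 independent young).

4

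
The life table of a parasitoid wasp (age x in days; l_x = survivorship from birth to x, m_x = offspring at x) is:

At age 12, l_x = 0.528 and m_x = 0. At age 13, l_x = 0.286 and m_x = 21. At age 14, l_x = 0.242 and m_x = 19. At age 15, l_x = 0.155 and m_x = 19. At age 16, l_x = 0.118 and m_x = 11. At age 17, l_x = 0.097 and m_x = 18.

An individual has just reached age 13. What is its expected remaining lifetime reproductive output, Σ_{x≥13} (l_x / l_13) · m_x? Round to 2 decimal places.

58.02

l_13 = 0.286. Conditional survival from age 13 to x is l_x / l_13.
  x=13: (0.286/0.286) × 21 = 21.0000
  x=14: (0.242/0.286) × 19 = 16.0769
  x=15: (0.155/0.286) × 19 = 10.2972
  x=16: (0.118/0.286) × 11 = 4.5385
  x=17: (0.097/0.286) × 18 = 6.1049
Sum = 21.0000 + 16.0769 + 10.2972 + 4.5385 + 6.1049 = 58.0175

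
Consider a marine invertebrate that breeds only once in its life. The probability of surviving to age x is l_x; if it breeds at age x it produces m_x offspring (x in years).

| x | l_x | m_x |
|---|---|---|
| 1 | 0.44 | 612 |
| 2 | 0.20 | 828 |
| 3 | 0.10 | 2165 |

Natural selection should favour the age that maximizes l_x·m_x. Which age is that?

Expected offspring if breeding at age x = l_x × m_x:
  age 1: 0.44 × 612 = 269.280
  age 2: 0.20 × 828 = 165.600
  age 3: 0.10 × 2165 = 216.500
Maximum at age 1 (269.280).

1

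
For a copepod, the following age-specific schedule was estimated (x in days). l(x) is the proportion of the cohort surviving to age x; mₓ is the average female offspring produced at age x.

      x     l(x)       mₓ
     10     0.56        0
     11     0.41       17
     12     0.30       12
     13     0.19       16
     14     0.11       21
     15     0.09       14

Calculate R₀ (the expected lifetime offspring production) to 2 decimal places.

R₀ = Σ l(x) mₓ:
  age 10: 0.56 × 0 = 0.0000
  age 11: 0.41 × 17 = 6.9700
  age 12: 0.30 × 12 = 3.6000
  age 13: 0.19 × 16 = 3.0400
  age 14: 0.11 × 21 = 2.3100
  age 15: 0.09 × 14 = 1.2600
R₀ = 0.0000 + 6.9700 + 3.6000 + 3.0400 + 2.3100 + 1.2600 = 17.1800

17.18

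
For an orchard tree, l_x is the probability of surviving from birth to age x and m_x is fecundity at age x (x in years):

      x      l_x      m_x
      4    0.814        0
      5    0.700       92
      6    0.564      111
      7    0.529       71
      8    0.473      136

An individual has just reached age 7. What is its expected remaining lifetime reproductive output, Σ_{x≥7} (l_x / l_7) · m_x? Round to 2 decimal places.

192.60

l_7 = 0.529. Conditional survival from age 7 to x is l_x / l_7.
  x=7: (0.529/0.529) × 71 = 71.0000
  x=8: (0.473/0.529) × 136 = 121.6030
Sum = 71.0000 + 121.6030 = 192.6030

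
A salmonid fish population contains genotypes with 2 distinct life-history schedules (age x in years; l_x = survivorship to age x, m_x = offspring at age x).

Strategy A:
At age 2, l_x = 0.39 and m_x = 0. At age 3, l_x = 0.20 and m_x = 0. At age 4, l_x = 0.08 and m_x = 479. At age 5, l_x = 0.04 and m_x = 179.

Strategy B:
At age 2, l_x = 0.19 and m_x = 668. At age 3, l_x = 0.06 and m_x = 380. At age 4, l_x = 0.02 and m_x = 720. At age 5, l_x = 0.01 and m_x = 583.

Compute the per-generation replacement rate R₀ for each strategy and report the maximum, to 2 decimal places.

Strategy A: R₀ = 0.39×0 + 0.20×0 + 0.08×479 + 0.04×179 = 45.4800
Strategy B: R₀ = 0.19×668 + 0.06×380 + 0.02×720 + 0.01×583 = 169.9500
Highest R₀: strategy B with 169.9500.

169.95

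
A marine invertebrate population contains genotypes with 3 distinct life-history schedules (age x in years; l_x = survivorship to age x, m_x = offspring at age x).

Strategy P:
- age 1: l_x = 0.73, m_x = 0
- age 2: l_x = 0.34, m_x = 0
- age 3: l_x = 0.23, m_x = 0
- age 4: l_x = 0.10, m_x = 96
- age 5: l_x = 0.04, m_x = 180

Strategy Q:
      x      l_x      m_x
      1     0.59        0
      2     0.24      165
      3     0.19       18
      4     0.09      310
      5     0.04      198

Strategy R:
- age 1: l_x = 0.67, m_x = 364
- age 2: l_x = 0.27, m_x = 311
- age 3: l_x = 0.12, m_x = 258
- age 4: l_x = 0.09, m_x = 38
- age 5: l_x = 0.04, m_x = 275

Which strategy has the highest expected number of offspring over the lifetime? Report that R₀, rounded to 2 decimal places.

373.23

Strategy P: R₀ = 0.73×0 + 0.34×0 + 0.23×0 + 0.10×96 + 0.04×180 = 16.8000
Strategy Q: R₀ = 0.59×0 + 0.24×165 + 0.19×18 + 0.09×310 + 0.04×198 = 78.8400
Strategy R: R₀ = 0.67×364 + 0.27×311 + 0.12×258 + 0.09×38 + 0.04×275 = 373.2300
Highest R₀: strategy R with 373.2300.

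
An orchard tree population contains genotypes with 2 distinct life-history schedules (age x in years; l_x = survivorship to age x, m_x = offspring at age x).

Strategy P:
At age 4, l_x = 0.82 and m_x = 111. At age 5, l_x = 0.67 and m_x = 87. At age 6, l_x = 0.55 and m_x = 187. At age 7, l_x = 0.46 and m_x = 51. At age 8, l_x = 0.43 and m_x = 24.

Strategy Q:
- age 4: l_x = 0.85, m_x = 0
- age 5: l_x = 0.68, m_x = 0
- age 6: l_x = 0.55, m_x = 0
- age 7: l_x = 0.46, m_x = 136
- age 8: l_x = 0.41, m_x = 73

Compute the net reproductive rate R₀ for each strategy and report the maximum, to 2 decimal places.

Strategy P: R₀ = 0.82×111 + 0.67×87 + 0.55×187 + 0.46×51 + 0.43×24 = 285.9400
Strategy Q: R₀ = 0.85×0 + 0.68×0 + 0.55×0 + 0.46×136 + 0.41×73 = 92.4900
Highest R₀: strategy P with 285.9400.

285.94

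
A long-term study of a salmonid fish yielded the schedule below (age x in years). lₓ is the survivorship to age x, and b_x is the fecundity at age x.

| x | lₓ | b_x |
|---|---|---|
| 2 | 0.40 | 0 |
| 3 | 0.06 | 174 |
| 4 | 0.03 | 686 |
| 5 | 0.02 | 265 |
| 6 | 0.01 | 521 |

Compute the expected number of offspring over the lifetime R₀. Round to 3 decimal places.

41.530

R₀ = Σ lₓ b_x:
  age 2: 0.40 × 0 = 0.0000
  age 3: 0.06 × 174 = 10.4400
  age 4: 0.03 × 686 = 20.5800
  age 5: 0.02 × 265 = 5.3000
  age 6: 0.01 × 521 = 5.2100
R₀ = 0.0000 + 10.4400 + 20.5800 + 5.3000 + 5.2100 = 41.5300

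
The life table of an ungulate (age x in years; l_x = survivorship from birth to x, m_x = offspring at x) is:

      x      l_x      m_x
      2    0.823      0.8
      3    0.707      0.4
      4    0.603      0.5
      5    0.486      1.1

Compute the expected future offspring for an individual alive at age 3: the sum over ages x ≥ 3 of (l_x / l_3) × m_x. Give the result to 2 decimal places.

1.58

l_3 = 0.707. Conditional survival from age 3 to x is l_x / l_3.
  x=3: (0.707/0.707) × 0.4 = 0.4000
  x=4: (0.603/0.707) × 0.5 = 0.4264
  x=5: (0.486/0.707) × 1.1 = 0.7562
Sum = 0.4000 + 0.4264 + 0.7562 = 1.5826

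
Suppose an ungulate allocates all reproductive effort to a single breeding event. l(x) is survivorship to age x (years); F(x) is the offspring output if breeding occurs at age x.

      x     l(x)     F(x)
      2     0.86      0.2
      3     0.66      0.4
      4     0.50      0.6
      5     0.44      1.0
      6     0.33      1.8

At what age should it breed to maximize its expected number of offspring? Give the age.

6

Expected offspring if breeding at age x = l(x) × F(x):
  age 2: 0.86 × 0.2 = 0.172
  age 3: 0.66 × 0.4 = 0.264
  age 4: 0.50 × 0.6 = 0.300
  age 5: 0.44 × 1.0 = 0.440
  age 6: 0.33 × 1.8 = 0.594
Maximum at age 6 (0.594).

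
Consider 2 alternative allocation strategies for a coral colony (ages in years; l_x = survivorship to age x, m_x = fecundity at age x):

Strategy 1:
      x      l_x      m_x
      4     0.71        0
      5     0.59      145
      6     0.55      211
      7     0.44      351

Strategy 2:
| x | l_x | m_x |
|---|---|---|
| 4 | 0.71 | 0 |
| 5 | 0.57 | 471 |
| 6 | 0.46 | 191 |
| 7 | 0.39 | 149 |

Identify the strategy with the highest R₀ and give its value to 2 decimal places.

414.44

Strategy 1: R₀ = 0.71×0 + 0.59×145 + 0.55×211 + 0.44×351 = 356.0400
Strategy 2: R₀ = 0.71×0 + 0.57×471 + 0.46×191 + 0.39×149 = 414.4400
Highest R₀: strategy 2 with 414.4400.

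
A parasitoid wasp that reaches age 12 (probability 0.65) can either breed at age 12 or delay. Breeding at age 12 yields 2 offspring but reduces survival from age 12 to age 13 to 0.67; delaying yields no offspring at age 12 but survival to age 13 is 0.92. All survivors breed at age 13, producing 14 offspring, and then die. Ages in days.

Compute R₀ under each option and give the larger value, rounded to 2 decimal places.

8.37

breed at age 12: R₀ = 0.65 × (2 + 0.67 × 14) = 0.65 × 11.3800 = 7.3970
delay to age 13: R₀ = 0.65 × (0.92 × 14) = 0.65 × 12.8800 = 8.3720
Higher: delay to age 13 (8.3720).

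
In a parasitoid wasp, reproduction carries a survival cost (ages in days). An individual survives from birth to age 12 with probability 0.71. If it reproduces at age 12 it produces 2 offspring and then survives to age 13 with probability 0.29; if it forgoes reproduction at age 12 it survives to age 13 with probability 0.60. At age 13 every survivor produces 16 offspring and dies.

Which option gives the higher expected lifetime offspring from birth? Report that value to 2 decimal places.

breed at age 12: R₀ = 0.71 × (2 + 0.29 × 16) = 0.71 × 6.6400 = 4.7144
delay to age 13: R₀ = 0.71 × (0.60 × 16) = 0.71 × 9.6000 = 6.8160
Higher: delay to age 13 (6.8160).

6.82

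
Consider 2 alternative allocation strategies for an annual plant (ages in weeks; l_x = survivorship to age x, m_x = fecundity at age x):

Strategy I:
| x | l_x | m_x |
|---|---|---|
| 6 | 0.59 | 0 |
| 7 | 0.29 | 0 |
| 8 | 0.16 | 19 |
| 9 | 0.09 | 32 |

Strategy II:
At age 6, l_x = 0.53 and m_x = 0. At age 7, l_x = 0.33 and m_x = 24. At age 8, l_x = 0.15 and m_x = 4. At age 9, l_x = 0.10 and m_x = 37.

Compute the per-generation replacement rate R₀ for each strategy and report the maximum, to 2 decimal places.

Strategy I: R₀ = 0.59×0 + 0.29×0 + 0.16×19 + 0.09×32 = 5.9200
Strategy II: R₀ = 0.53×0 + 0.33×24 + 0.15×4 + 0.10×37 = 12.2200
Highest R₀: strategy II with 12.2200.

12.22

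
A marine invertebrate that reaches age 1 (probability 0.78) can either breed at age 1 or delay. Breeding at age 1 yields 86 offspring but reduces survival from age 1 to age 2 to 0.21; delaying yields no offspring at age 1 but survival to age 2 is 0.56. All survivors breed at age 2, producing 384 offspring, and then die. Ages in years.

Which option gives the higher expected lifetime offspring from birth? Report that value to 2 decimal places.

167.73

breed at age 1: R₀ = 0.78 × (86 + 0.21 × 384) = 0.78 × 166.6400 = 129.9792
delay to age 2: R₀ = 0.78 × (0.56 × 384) = 0.78 × 215.0400 = 167.7312
Higher: delay to age 2 (167.7312).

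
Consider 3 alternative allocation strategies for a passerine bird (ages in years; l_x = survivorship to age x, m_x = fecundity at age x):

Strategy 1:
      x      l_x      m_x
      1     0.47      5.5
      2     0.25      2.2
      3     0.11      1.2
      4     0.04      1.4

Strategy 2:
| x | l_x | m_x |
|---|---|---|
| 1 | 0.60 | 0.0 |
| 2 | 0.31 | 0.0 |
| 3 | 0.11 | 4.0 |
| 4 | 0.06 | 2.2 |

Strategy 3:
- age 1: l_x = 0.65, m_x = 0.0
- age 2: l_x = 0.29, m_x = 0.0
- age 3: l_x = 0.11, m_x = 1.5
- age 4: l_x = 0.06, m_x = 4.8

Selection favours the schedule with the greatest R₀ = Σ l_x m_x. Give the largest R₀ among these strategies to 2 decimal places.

Strategy 1: R₀ = 0.47×5.5 + 0.25×2.2 + 0.11×1.2 + 0.04×1.4 = 3.3230
Strategy 2: R₀ = 0.60×0.0 + 0.31×0.0 + 0.11×4.0 + 0.06×2.2 = 0.5720
Strategy 3: R₀ = 0.65×0.0 + 0.29×0.0 + 0.11×1.5 + 0.06×4.8 = 0.4530
Highest R₀: strategy 1 with 3.3230.

3.32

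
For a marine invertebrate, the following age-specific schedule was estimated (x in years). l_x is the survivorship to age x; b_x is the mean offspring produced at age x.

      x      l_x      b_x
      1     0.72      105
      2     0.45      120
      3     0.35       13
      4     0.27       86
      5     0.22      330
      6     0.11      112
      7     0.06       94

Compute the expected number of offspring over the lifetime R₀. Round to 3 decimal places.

247.930

R₀ = Σ l_x b_x:
  age 1: 0.72 × 105 = 75.6000
  age 2: 0.45 × 120 = 54.0000
  age 3: 0.35 × 13 = 4.5500
  age 4: 0.27 × 86 = 23.2200
  age 5: 0.22 × 330 = 72.6000
  age 6: 0.11 × 112 = 12.3200
  age 7: 0.06 × 94 = 5.6400
R₀ = 75.6000 + 54.0000 + 4.5500 + 23.2200 + 72.6000 + 12.3200 + 5.6400 = 247.9300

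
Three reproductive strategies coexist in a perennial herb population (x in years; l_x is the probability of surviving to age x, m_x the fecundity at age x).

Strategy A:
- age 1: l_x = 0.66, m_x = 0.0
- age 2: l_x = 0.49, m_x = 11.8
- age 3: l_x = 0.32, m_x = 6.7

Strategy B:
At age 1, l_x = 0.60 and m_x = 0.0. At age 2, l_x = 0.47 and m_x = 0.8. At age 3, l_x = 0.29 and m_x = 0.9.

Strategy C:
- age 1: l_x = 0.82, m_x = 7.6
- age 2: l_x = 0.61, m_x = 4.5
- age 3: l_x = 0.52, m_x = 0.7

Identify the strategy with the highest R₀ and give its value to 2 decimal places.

Strategy A: R₀ = 0.66×0.0 + 0.49×11.8 + 0.32×6.7 = 7.9260
Strategy B: R₀ = 0.60×0.0 + 0.47×0.8 + 0.29×0.9 = 0.6370
Strategy C: R₀ = 0.82×7.6 + 0.61×4.5 + 0.52×0.7 = 9.3410
Highest R₀: strategy C with 9.3410.

9.34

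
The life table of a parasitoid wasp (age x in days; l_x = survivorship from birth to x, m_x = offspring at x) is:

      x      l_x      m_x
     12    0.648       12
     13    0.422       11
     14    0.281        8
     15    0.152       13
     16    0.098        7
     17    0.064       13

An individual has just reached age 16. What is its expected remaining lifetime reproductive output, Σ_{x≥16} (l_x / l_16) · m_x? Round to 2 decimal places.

l_16 = 0.098. Conditional survival from age 16 to x is l_x / l_16.
  x=16: (0.098/0.098) × 7 = 7.0000
  x=17: (0.064/0.098) × 13 = 8.4898
Sum = 7.0000 + 8.4898 = 15.4898

15.49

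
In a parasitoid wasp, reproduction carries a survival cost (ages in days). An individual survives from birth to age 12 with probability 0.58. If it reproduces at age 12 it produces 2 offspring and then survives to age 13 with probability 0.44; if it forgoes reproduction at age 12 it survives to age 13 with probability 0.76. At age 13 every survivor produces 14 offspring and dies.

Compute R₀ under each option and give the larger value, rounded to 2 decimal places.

6.17

breed at age 12: R₀ = 0.58 × (2 + 0.44 × 14) = 0.58 × 8.1600 = 4.7328
delay to age 13: R₀ = 0.58 × (0.76 × 14) = 0.58 × 10.6400 = 6.1712
Higher: delay to age 13 (6.1712).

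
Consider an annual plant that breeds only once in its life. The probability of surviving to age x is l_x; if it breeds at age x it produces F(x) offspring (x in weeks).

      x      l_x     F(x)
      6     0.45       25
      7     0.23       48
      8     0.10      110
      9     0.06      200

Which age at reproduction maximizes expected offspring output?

9

Expected offspring if breeding at age x = l_x × F(x):
  age 6: 0.45 × 25 = 11.250
  age 7: 0.23 × 48 = 11.040
  age 8: 0.10 × 110 = 11.000
  age 9: 0.06 × 200 = 12.000
Maximum at age 9 (12.000).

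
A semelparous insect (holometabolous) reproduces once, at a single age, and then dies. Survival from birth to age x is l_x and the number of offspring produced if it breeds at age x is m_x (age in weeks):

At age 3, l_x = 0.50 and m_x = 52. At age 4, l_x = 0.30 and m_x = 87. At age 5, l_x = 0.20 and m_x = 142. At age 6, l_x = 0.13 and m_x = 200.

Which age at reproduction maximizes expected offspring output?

Expected offspring if breeding at age x = l_x × m_x:
  age 3: 0.50 × 52 = 26.000
  age 4: 0.30 × 87 = 26.100
  age 5: 0.20 × 142 = 28.400
  age 6: 0.13 × 200 = 26.000
Maximum at age 5 (28.400).

5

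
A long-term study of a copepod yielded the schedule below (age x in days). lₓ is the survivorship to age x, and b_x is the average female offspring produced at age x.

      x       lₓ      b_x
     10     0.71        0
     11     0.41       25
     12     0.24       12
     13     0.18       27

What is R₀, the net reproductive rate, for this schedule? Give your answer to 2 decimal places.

R₀ = Σ lₓ b_x:
  age 10: 0.71 × 0 = 0.0000
  age 11: 0.41 × 25 = 10.2500
  age 12: 0.24 × 12 = 2.8800
  age 13: 0.18 × 27 = 4.8600
R₀ = 0.0000 + 10.2500 + 2.8800 + 4.8600 = 17.9900

17.99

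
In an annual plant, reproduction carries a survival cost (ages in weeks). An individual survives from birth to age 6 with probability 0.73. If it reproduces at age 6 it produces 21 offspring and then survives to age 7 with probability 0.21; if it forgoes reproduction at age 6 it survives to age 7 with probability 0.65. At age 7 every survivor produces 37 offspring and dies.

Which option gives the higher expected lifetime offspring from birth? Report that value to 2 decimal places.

21.00

breed at age 6: R₀ = 0.73 × (21 + 0.21 × 37) = 0.73 × 28.7700 = 21.0021
delay to age 7: R₀ = 0.73 × (0.65 × 37) = 0.73 × 24.0500 = 17.5565
Higher: breed at age 6 (21.0021).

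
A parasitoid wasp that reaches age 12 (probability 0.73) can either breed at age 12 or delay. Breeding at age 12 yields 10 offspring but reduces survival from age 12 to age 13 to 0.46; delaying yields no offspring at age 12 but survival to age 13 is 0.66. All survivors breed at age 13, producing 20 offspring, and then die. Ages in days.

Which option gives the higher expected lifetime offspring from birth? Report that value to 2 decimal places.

14.02

breed at age 12: R₀ = 0.73 × (10 + 0.46 × 20) = 0.73 × 19.2000 = 14.0160
delay to age 13: R₀ = 0.73 × (0.66 × 20) = 0.73 × 13.2000 = 9.6360
Higher: breed at age 12 (14.0160).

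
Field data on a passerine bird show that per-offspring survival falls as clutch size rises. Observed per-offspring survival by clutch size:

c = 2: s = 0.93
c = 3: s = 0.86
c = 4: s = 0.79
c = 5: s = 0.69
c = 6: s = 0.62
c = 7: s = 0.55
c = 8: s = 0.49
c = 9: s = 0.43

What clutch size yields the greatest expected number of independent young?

Expected independent young = c × s(c):
  c=2: 2 × 0.93 = 1.860
  c=3: 3 × 0.86 = 2.580
  c=4: 4 × 0.79 = 3.160
  c=5: 5 × 0.69 = 3.450
  c=6: 6 × 0.62 = 3.720
  c=7: 7 × 0.55 = 3.850
  c=8: 8 × 0.49 = 3.920
  c=9: 9 × 0.43 = 3.870
Maximum at c = 8 (3.920 independent young).

8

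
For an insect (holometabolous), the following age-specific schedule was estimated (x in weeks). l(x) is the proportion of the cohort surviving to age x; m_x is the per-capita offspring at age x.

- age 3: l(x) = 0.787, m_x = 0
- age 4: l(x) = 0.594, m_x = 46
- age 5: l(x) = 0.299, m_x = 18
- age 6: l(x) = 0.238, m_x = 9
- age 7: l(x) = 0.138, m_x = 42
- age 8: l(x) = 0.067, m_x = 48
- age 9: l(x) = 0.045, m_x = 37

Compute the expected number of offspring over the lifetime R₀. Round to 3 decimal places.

45.525

R₀ = Σ l(x) m_x:
  age 3: 0.787 × 0 = 0.0000
  age 4: 0.594 × 46 = 27.3240
  age 5: 0.299 × 18 = 5.3820
  age 6: 0.238 × 9 = 2.1420
  age 7: 0.138 × 42 = 5.7960
  age 8: 0.067 × 48 = 3.2160
  age 9: 0.045 × 37 = 1.6650
R₀ = 0.0000 + 27.3240 + 5.3820 + 2.1420 + 5.7960 + 3.2160 + 1.6650 = 45.5250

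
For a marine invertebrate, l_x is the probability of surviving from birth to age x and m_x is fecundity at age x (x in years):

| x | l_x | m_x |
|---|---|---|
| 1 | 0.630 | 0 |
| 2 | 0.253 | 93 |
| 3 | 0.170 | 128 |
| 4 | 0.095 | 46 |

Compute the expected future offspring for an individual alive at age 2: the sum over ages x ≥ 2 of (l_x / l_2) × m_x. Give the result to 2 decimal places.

196.28

l_2 = 0.253. Conditional survival from age 2 to x is l_x / l_2.
  x=2: (0.253/0.253) × 93 = 93.0000
  x=3: (0.170/0.253) × 128 = 86.0079
  x=4: (0.095/0.253) × 46 = 17.2727
Sum = 93.0000 + 86.0079 + 17.2727 = 196.2806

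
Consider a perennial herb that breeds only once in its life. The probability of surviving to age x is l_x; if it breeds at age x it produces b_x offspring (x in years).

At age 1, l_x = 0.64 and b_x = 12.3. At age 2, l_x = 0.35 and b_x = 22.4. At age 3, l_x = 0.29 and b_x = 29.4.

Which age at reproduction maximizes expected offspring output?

Expected offspring if breeding at age x = l_x × b_x:
  age 1: 0.64 × 12.3 = 7.872
  age 2: 0.35 × 22.4 = 7.840
  age 3: 0.29 × 29.4 = 8.526
Maximum at age 3 (8.526).

3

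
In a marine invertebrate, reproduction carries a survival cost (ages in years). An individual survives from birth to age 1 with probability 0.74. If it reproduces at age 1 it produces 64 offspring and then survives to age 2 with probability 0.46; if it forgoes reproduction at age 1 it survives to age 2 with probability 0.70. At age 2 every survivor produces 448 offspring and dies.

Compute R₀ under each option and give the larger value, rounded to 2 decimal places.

232.06

breed at age 1: R₀ = 0.74 × (64 + 0.46 × 448) = 0.74 × 270.0800 = 199.8592
delay to age 2: R₀ = 0.74 × (0.70 × 448) = 0.74 × 313.6000 = 232.0640
Higher: delay to age 2 (232.0640).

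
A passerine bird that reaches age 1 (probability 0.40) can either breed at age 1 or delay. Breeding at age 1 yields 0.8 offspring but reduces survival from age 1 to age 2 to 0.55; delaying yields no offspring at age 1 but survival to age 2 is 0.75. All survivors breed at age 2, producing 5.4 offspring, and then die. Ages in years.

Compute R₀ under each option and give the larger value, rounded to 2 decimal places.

breed at age 1: R₀ = 0.40 × (0.8 + 0.55 × 5.4) = 0.40 × 3.7700 = 1.5080
delay to age 2: R₀ = 0.40 × (0.75 × 5.4) = 0.40 × 4.0500 = 1.6200
Higher: delay to age 2 (1.6200).

1.62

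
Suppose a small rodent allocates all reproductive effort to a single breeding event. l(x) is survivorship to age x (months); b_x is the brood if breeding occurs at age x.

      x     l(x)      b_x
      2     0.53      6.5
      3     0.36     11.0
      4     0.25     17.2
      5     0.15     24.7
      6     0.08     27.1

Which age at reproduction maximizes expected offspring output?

Expected offspring if breeding at age x = l(x) × b_x:
  age 2: 0.53 × 6.5 = 3.445
  age 3: 0.36 × 11.0 = 3.960
  age 4: 0.25 × 17.2 = 4.300
  age 5: 0.15 × 24.7 = 3.705
  age 6: 0.08 × 27.1 = 2.168
Maximum at age 4 (4.300).

4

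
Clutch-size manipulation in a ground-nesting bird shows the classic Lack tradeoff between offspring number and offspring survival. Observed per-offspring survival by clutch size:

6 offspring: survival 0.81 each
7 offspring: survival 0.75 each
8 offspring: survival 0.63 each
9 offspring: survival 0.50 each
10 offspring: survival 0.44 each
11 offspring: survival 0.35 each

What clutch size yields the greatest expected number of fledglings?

Expected fledglings = c × s(c):
  c=6: 6 × 0.81 = 4.860
  c=7: 7 × 0.75 = 5.250
  c=8: 8 × 0.63 = 5.040
  c=9: 9 × 0.50 = 4.500
  c=10: 10 × 0.44 = 4.400
  c=11: 11 × 0.35 = 3.850
Maximum at c = 7 (5.250 fledglings).

7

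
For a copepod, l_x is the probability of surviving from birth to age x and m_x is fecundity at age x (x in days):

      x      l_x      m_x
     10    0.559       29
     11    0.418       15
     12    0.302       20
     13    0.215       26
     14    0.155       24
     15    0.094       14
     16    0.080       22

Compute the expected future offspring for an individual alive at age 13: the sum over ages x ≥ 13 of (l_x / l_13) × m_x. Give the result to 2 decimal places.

57.61

l_13 = 0.215. Conditional survival from age 13 to x is l_x / l_13.
  x=13: (0.215/0.215) × 26 = 26.0000
  x=14: (0.155/0.215) × 24 = 17.3023
  x=15: (0.094/0.215) × 14 = 6.1209
  x=16: (0.080/0.215) × 22 = 8.1860
Sum = 26.0000 + 17.3023 + 6.1209 + 8.1860 = 57.6093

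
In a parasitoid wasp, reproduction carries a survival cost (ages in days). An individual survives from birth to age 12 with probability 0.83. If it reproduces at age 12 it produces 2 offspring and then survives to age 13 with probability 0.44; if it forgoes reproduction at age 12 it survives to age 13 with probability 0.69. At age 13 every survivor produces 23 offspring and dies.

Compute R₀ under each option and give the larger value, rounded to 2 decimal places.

breed at age 12: R₀ = 0.83 × (2 + 0.44 × 23) = 0.83 × 12.1200 = 10.0596
delay to age 13: R₀ = 0.83 × (0.69 × 23) = 0.83 × 15.8700 = 13.1721
Higher: delay to age 13 (13.1721).

13.17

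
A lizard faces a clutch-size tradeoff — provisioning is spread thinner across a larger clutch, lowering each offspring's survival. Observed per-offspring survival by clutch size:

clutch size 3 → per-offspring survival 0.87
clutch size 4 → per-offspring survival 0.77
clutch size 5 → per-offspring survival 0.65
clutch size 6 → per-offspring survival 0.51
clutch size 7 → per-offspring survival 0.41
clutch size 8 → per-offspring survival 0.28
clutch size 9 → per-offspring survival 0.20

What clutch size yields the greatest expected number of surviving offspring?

Expected surviving offspring = c × s(c):
  c=3: 3 × 0.87 = 2.610
  c=4: 4 × 0.77 = 3.080
  c=5: 5 × 0.65 = 3.250
  c=6: 6 × 0.51 = 3.060
  c=7: 7 × 0.41 = 2.870
  c=8: 8 × 0.28 = 2.240
  c=9: 9 × 0.20 = 1.800
Maximum at c = 5 (3.250 surviving offspring).

5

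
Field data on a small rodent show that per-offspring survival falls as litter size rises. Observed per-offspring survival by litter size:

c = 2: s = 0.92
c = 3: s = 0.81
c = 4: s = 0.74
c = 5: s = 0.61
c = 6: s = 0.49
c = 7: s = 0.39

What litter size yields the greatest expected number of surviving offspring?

5

Expected surviving offspring = c × s(c):
  c=2: 2 × 0.92 = 1.840
  c=3: 3 × 0.81 = 2.430
  c=4: 4 × 0.74 = 2.960
  c=5: 5 × 0.61 = 3.050
  c=6: 6 × 0.49 = 2.940
  c=7: 7 × 0.39 = 2.730
Maximum at c = 5 (3.050 surviving offspring).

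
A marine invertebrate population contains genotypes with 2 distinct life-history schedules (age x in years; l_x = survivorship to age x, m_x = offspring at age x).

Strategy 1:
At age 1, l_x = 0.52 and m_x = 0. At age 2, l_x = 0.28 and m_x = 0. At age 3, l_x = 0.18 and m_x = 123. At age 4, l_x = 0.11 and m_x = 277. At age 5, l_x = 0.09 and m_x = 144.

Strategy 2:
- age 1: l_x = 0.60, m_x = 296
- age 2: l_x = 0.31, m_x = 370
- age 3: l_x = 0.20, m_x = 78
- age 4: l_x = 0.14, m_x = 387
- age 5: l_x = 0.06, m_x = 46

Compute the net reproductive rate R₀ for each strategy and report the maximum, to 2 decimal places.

364.84

Strategy 1: R₀ = 0.52×0 + 0.28×0 + 0.18×123 + 0.11×277 + 0.09×144 = 65.5700
Strategy 2: R₀ = 0.60×296 + 0.31×370 + 0.20×78 + 0.14×387 + 0.06×46 = 364.8400
Highest R₀: strategy 2 with 364.8400.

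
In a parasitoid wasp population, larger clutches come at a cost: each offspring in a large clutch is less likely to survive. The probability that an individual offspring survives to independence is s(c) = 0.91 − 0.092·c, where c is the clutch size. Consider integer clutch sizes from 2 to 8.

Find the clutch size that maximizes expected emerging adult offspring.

Expected emerging adult offspring = c × s(c):
  c=2: 2 × 0.726 = 1.452
  c=3: 3 × 0.634 = 1.902
  c=4: 4 × 0.542 = 2.168
  c=5: 5 × 0.450 = 2.250
  c=6: 6 × 0.358 = 2.148
  c=7: 7 × 0.266 = 1.862
  c=8: 8 × 0.174 = 1.392
Maximum at c = 5 (2.250 emerging adult offspring).

5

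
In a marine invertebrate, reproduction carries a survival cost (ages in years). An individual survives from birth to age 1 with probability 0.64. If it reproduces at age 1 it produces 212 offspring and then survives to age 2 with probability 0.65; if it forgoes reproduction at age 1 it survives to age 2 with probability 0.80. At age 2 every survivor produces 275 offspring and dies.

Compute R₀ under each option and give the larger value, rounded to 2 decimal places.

250.08

breed at age 1: R₀ = 0.64 × (212 + 0.65 × 275) = 0.64 × 390.7500 = 250.0800
delay to age 2: R₀ = 0.64 × (0.80 × 275) = 0.64 × 220.0000 = 140.8000
Higher: breed at age 1 (250.0800).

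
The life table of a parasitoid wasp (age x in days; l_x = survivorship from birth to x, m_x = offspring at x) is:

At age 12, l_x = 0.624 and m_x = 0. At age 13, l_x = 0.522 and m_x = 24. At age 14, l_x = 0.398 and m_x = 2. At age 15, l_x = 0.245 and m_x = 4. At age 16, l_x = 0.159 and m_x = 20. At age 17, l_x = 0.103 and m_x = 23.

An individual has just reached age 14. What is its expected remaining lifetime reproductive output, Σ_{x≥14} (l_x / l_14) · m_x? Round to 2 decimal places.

18.40

l_14 = 0.398. Conditional survival from age 14 to x is l_x / l_14.
  x=14: (0.398/0.398) × 2 = 2.0000
  x=15: (0.245/0.398) × 4 = 2.4623
  x=16: (0.159/0.398) × 20 = 7.9899
  x=17: (0.103/0.398) × 23 = 5.9523
Sum = 2.0000 + 2.4623 + 7.9899 + 5.9523 = 18.4045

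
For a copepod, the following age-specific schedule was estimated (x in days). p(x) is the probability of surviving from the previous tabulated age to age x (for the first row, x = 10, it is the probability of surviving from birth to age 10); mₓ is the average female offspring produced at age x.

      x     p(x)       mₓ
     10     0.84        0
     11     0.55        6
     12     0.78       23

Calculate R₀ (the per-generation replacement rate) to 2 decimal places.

11.06

Survivorship from birth: l_x = p_10·p_11·…·p_x.
  l_10 = 0.84000
  l_11 = 0.46200
  l_12 = 0.36036
R₀ = Σ l_x mₓ:
  age 10: 0.84000 × 0 = 0.0000
  age 11: 0.46200 × 6 = 2.7720
  age 12: 0.36036 × 23 = 8.2883
R₀ = 0.0000 + 2.7720 + 8.2883 = 11.0603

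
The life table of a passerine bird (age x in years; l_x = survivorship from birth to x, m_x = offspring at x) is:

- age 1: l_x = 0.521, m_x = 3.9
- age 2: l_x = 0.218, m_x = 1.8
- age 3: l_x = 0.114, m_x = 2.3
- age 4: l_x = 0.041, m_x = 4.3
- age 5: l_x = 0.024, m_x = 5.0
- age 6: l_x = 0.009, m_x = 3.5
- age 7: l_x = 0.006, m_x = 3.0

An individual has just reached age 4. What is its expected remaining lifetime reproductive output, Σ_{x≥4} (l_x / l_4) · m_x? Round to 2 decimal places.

8.43

l_4 = 0.041. Conditional survival from age 4 to x is l_x / l_4.
  x=4: (0.041/0.041) × 4.3 = 4.3000
  x=5: (0.024/0.041) × 5.0 = 2.9268
  x=6: (0.009/0.041) × 3.5 = 0.7683
  x=7: (0.006/0.041) × 3.0 = 0.4390
Sum = 4.3000 + 2.9268 + 0.7683 + 0.4390 = 8.4341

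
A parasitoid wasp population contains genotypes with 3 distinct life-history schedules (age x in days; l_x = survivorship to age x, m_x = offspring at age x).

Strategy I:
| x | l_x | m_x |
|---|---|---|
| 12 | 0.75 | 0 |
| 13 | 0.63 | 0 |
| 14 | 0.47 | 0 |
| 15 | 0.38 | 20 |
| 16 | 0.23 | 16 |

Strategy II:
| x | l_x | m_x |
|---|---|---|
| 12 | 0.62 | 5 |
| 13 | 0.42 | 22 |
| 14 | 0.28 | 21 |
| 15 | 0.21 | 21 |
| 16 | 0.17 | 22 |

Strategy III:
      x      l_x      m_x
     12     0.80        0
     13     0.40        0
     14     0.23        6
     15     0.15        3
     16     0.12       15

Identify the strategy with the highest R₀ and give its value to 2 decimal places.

26.37

Strategy I: R₀ = 0.75×0 + 0.63×0 + 0.47×0 + 0.38×20 + 0.23×16 = 11.2800
Strategy II: R₀ = 0.62×5 + 0.42×22 + 0.28×21 + 0.21×21 + 0.17×22 = 26.3700
Strategy III: R₀ = 0.80×0 + 0.40×0 + 0.23×6 + 0.15×3 + 0.12×15 = 3.6300
Highest R₀: strategy II with 26.3700.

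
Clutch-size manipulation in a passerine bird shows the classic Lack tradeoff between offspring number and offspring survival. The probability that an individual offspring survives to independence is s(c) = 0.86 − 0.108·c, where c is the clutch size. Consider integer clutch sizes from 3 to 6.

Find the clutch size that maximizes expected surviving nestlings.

4

Expected surviving nestlings = c × s(c):
  c=3: 3 × 0.536 = 1.608
  c=4: 4 × 0.428 = 1.712
  c=5: 5 × 0.320 = 1.600
  c=6: 6 × 0.212 = 1.272
Maximum at c = 4 (1.712 surviving nestlings).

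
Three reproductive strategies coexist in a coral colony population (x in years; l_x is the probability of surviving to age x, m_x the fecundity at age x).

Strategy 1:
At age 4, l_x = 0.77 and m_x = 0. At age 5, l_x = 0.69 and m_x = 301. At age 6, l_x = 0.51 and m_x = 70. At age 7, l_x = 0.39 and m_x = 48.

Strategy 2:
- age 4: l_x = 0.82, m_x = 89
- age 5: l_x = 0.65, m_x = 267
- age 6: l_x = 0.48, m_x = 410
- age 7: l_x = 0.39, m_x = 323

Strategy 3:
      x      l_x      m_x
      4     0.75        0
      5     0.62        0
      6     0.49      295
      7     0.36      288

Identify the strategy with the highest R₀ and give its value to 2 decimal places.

Strategy 1: R₀ = 0.77×0 + 0.69×301 + 0.51×70 + 0.39×48 = 262.1100
Strategy 2: R₀ = 0.82×89 + 0.65×267 + 0.48×410 + 0.39×323 = 569.3000
Strategy 3: R₀ = 0.75×0 + 0.62×0 + 0.49×295 + 0.36×288 = 248.2300
Highest R₀: strategy 2 with 569.3000.

569.30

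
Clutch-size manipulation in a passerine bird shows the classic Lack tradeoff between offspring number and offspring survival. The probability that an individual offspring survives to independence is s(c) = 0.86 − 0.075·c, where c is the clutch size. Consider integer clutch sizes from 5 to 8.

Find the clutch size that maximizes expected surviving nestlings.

Expected surviving nestlings = c × s(c):
  c=5: 5 × 0.485 = 2.425
  c=6: 6 × 0.410 = 2.460
  c=7: 7 × 0.335 = 2.345
  c=8: 8 × 0.260 = 2.080
Maximum at c = 6 (2.460 surviving nestlings).

6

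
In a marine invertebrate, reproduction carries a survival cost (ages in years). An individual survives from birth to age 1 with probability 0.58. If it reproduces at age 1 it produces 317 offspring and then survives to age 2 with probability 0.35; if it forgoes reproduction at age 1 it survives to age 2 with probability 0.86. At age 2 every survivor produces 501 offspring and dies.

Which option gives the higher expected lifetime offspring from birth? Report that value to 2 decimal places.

285.56

breed at age 1: R₀ = 0.58 × (317 + 0.35 × 501) = 0.58 × 492.3500 = 285.5630
delay to age 2: R₀ = 0.58 × (0.86 × 501) = 0.58 × 430.8600 = 249.8988
Higher: breed at age 1 (285.5630).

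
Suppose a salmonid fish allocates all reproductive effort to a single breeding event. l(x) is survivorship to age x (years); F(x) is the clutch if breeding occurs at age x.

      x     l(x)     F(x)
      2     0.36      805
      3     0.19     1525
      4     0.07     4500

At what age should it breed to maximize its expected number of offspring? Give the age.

4

Expected offspring if breeding at age x = l(x) × F(x):
  age 2: 0.36 × 805 = 289.800
  age 3: 0.19 × 1525 = 289.750
  age 4: 0.07 × 4500 = 315.000
Maximum at age 4 (315.000).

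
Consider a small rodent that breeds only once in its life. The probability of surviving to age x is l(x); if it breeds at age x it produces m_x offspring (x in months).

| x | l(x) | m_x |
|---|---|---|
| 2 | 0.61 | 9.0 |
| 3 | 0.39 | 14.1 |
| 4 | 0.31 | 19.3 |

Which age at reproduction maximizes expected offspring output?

4

Expected offspring if breeding at age x = l(x) × m_x:
  age 2: 0.61 × 9.0 = 5.490
  age 3: 0.39 × 14.1 = 5.499
  age 4: 0.31 × 19.3 = 5.983
Maximum at age 4 (5.983).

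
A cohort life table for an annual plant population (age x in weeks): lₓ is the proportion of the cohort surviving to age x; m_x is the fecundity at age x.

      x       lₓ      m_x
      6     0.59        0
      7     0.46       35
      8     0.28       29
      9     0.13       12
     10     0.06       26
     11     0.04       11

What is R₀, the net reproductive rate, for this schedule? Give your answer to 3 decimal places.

27.780

R₀ = Σ lₓ m_x:
  age 6: 0.59 × 0 = 0.0000
  age 7: 0.46 × 35 = 16.1000
  age 8: 0.28 × 29 = 8.1200
  age 9: 0.13 × 12 = 1.5600
  age 10: 0.06 × 26 = 1.5600
  age 11: 0.04 × 11 = 0.4400
R₀ = 0.0000 + 16.1000 + 8.1200 + 1.5600 + 1.5600 + 0.4400 = 27.7800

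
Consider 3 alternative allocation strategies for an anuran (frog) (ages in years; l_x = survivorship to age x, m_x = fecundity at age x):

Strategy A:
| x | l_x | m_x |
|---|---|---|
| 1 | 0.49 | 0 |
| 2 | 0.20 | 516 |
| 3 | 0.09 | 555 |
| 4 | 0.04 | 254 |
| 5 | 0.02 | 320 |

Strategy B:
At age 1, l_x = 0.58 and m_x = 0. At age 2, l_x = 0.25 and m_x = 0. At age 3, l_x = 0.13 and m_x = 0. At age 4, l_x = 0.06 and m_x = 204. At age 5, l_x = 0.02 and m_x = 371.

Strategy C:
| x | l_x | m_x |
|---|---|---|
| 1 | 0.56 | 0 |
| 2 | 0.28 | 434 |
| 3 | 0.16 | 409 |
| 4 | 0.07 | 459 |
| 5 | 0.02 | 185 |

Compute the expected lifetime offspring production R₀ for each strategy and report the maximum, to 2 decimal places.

222.79

Strategy A: R₀ = 0.49×0 + 0.20×516 + 0.09×555 + 0.04×254 + 0.02×320 = 169.7100
Strategy B: R₀ = 0.58×0 + 0.25×0 + 0.13×0 + 0.06×204 + 0.02×371 = 19.6600
Strategy C: R₀ = 0.56×0 + 0.28×434 + 0.16×409 + 0.07×459 + 0.02×185 = 222.7900
Highest R₀: strategy C with 222.7900.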